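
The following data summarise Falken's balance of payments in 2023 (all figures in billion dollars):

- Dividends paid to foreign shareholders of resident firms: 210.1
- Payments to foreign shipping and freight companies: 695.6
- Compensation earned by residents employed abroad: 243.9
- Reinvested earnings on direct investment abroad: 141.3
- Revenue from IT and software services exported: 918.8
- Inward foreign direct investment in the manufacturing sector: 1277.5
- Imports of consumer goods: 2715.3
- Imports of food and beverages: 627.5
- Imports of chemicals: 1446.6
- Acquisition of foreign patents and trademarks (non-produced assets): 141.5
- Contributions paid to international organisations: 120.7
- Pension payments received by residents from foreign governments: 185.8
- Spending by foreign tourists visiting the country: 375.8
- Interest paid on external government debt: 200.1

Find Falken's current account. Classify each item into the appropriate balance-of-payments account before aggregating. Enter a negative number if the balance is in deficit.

Goods: -627.5 - 2715.3 - 1446.6 = -4789.4
Services: -695.6 + 918.8 + 375.8 = 599.0
Primary income: 243.9 - 200.1 + 141.3 - 210.1 = -25.0
Secondary income: 185.8 - 120.7 = 65.1
Current account = (-4789.4) + 599.0 + (-25.0) + 65.1 = -4150.3
(Excluded from the current account — financial account: inward foreign direct investment in the manufacturing sector 1277.5; capital account: acquisition of foreign patents and trademarks (non-produced assets) 141.5.)

-4150.3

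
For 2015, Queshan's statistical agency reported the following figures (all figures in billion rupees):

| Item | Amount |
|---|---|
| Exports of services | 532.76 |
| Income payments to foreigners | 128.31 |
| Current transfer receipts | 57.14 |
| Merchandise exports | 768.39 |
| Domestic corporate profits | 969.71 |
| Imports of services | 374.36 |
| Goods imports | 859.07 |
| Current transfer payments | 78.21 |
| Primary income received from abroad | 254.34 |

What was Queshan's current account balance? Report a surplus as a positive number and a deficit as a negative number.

172.68

Goods balance = 768.39 - 859.07 = -90.68
Services balance = 532.76 - 374.36 = 158.40
Trade balance (goods + services) = -90.68 + 158.40 = 67.72
Net primary income = 254.34 - 128.31 = 126.03
Net secondary income = 57.14 - 78.21 = -21.07
Current account = 67.72 + 126.03 + (-21.07) = 172.68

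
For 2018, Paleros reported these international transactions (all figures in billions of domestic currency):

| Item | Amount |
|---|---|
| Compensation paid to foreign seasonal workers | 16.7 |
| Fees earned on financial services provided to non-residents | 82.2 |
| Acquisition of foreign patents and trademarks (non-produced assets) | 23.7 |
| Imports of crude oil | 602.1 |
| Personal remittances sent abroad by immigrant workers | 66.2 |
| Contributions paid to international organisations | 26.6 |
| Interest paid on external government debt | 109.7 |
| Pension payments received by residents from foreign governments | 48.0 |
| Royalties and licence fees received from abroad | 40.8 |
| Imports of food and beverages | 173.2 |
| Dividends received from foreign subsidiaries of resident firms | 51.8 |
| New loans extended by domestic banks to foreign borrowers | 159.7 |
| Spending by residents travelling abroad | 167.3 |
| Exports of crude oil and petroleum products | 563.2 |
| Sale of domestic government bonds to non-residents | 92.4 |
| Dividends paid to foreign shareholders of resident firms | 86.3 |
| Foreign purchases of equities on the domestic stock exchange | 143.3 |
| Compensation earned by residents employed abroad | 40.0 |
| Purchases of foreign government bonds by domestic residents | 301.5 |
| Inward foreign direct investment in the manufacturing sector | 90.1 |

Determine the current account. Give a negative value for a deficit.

-422.1

Goods: -602.1 - 173.2 + 563.2 = -212.1
Services: 40.8 + 82.2 - 167.3 = -44.3
Primary income: -86.3 + 40.0 - 109.7 - 16.7 + 51.8 = -120.9
Secondary income: -66.2 - 26.6 + 48.0 = -44.8
Current account = (-212.1) + (-44.3) + (-120.9) + (-44.8) = -422.1
(Excluded from the current account — capital account: acquisition of foreign patents and trademarks (non-produced assets) 23.7; financial account: new loans extended by domestic banks to foreign borrowers 159.7, sale of domestic government bonds to non-residents 92.4, foreign purchases of equities on the domestic stock exchange 143.3, purchases of foreign government bonds by domestic residents 301.5, inward foreign direct investment in the manufacturing sector 90.1.)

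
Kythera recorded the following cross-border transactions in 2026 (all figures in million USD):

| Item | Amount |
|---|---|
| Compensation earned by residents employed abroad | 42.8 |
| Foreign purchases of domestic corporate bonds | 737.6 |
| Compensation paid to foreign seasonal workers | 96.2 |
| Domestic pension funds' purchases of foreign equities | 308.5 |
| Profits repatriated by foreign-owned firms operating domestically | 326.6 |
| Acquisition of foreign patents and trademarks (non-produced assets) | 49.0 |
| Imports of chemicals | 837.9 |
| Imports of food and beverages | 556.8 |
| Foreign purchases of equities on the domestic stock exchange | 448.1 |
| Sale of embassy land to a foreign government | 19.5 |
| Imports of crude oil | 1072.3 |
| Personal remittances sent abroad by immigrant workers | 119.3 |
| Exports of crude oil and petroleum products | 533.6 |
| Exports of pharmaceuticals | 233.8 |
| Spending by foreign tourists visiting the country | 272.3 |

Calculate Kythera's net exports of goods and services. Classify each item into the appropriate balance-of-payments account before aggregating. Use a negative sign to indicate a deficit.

Goods: -1072.3 + 533.6 - 837.9 + 233.8 - 556.8 = -1699.6
Services: 272.3
Trade balance = -1699.6 + 272.3 = -1427.3
(Excluded from the trade balance — primary income: compensation earned by residents employed abroad 42.8, compensation paid to foreign seasonal workers 96.2, profits repatriated by foreign-owned firms operating domestically 326.6; financial account: foreign purchases of domestic corporate bonds 737.6, domestic pension funds' purchases of foreign equities 308.5, foreign purchases of equities on the domestic stock exchange 448.1; capital account: acquisition of foreign patents and trademarks (non-produced assets) 49.0, sale of embassy land to a foreign government 19.5; secondary income: personal remittances sent abroad by immigrant workers 119.3.)

-1427.3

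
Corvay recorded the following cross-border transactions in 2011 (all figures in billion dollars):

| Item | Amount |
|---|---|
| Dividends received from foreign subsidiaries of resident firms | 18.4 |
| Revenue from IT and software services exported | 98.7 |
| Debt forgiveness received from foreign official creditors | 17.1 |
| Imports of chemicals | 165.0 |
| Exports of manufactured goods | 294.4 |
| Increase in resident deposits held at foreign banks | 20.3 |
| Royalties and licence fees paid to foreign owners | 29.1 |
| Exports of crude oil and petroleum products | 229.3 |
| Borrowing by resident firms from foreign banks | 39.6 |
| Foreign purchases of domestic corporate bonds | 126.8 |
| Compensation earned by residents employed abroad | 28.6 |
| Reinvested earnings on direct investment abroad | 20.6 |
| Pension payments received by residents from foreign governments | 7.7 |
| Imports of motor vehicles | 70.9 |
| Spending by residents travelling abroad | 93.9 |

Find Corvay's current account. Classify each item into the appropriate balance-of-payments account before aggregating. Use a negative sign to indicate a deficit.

Goods: -70.9 + 229.3 - 165.0 + 294.4 = 287.8
Services: 98.7 - 93.9 - 29.1 = -24.3
Primary income: 18.4 + 28.6 + 20.6 = 67.6
Secondary income: 7.7
Current account = 287.8 + (-24.3) + 67.6 + 7.7 = 338.8
(Excluded from the current account — capital account: debt forgiveness received from foreign official creditors 17.1; financial account: increase in resident deposits held at foreign banks 20.3, borrowing by resident firms from foreign banks 39.6, foreign purchases of domestic corporate bonds 126.8.)

338.8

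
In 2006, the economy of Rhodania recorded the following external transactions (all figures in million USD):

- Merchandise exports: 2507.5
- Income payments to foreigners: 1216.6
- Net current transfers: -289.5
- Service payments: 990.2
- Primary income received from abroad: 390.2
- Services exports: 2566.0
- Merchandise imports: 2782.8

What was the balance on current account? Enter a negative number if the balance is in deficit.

184.6

Goods balance = 2507.5 - 2782.8 = -275.3
Services balance = 2566.0 - 990.2 = 1575.8
Trade balance (goods + services) = -275.3 + 1575.8 = 1300.5
Net primary income = 390.2 - 1216.6 = -826.4
Net secondary income = -289.5
Current account = 1300.5 + (-826.4) + (-289.5) = 184.6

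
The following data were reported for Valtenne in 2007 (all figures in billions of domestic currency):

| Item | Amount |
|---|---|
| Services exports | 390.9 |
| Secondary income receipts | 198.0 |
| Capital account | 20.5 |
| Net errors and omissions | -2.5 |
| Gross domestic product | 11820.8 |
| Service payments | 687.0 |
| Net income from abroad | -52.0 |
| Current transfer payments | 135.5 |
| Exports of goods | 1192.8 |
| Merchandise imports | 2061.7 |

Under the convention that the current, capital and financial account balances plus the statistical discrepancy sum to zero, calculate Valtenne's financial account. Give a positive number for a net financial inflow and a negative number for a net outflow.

Goods balance = 1192.8 - 2061.7 = -868.9
Services balance = 390.9 - 687.0 = -296.1
Trade balance (goods + services) = -868.9 + (-296.1) = -1165.0
Net primary income = -52.0
Net secondary income = 198.0 - 135.5 = 62.5
Current account = -1165.0 + (-52.0) + 62.5 = -1154.5
Financial account = -(-1154.5 + 20.5 + (-2.5)) = 1136.5

1136.5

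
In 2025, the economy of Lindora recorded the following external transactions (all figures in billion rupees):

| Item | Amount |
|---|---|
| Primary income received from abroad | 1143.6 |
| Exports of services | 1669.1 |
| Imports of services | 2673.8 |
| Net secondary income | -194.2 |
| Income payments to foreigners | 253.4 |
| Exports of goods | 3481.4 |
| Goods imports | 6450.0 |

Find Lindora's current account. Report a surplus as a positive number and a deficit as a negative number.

-3277.3

Goods balance = 3481.4 - 6450.0 = -2968.6
Services balance = 1669.1 - 2673.8 = -1004.7
Trade balance (goods + services) = -2968.6 + (-1004.7) = -3973.3
Net primary income = 1143.6 - 253.4 = 890.2
Net secondary income = -194.2
Current account = -3973.3 + 890.2 + (-194.2) = -3277.3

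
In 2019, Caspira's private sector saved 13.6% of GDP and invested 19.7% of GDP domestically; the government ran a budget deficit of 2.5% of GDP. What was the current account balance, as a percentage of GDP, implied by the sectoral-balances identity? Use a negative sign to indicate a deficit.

-8.6

By the sectoral-balances identity, CA = (S_private - I) + (T - G).
Private balance = 13.6 - 19.7 = -6.1
Government balance (T - G) = -2.5
CA = -6.1 + (-2.5) = -8.6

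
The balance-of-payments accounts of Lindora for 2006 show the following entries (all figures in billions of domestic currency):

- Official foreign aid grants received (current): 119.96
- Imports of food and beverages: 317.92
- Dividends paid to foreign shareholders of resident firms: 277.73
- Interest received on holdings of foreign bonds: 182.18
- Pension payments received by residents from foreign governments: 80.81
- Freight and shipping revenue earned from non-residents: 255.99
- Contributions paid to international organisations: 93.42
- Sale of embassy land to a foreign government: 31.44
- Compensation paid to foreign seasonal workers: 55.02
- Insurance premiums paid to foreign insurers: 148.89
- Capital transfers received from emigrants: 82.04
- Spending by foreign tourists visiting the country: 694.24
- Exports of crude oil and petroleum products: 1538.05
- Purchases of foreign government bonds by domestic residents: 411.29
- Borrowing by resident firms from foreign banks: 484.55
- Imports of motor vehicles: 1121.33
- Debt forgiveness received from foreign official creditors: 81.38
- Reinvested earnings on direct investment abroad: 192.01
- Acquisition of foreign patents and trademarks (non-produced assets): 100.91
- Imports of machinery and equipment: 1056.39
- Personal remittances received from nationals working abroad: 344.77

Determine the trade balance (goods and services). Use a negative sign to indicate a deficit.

-156.25

Goods: 1538.05 - 1121.33 - 317.92 - 1056.39 = -957.59
Services: 694.24 - 148.89 + 255.99 = 801.34
Trade balance = -957.59 + 801.34 = -156.25
(Excluded from the trade balance — secondary income: official foreign aid grants received (current) 119.96, pension payments received by residents from foreign governments 80.81, contributions paid to international organisations 93.42, personal remittances received from nationals working abroad 344.77; primary income: dividends paid to foreign shareholders of resident firms 277.73, interest received on holdings of foreign bonds 182.18, compensation paid to foreign seasonal workers 55.02, reinvested earnings on direct investment abroad 192.01; capital account: sale of embassy land to a foreign government 31.44, capital transfers received from emigrants 82.04, debt forgiveness received from foreign official creditors 81.38, acquisition of foreign patents and trademarks (non-produced assets) 100.91; financial account: purchases of foreign government bonds by domestic residents 411.29, borrowing by resident firms from foreign banks 484.55.)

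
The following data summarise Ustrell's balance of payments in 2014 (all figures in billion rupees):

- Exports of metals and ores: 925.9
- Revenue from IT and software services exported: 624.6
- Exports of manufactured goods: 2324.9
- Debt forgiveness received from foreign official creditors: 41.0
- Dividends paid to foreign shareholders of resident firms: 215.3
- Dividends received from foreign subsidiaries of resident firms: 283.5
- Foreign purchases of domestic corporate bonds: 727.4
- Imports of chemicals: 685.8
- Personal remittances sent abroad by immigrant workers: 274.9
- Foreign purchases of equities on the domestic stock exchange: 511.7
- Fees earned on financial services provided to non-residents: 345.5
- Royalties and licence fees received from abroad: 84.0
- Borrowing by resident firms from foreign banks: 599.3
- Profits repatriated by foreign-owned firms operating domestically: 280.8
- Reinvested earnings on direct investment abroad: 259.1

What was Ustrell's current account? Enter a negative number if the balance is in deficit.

Goods: 925.9 - 685.8 + 2324.9 = 2565.0
Services: 345.5 + 84.0 + 624.6 = 1054.1
Primary income: 259.1 - 215.3 + 283.5 - 280.8 = 46.5
Secondary income: -274.9
Current account = 2565.0 + 1054.1 + 46.5 + (-274.9) = 3390.7
(Excluded from the current account — capital account: debt forgiveness received from foreign official creditors 41.0; financial account: foreign purchases of domestic corporate bonds 727.4, foreign purchases of equities on the domestic stock exchange 511.7, borrowing by resident firms from foreign banks 599.3.)

3390.7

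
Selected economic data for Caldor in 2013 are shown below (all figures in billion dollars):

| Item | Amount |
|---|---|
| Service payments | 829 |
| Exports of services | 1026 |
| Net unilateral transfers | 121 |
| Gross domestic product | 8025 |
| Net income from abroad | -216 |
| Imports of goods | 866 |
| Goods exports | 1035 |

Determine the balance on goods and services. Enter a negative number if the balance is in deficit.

366

Goods balance = 1035 - 866 = 169
Services balance = 1026 - 829 = 197
Trade balance (goods + services) = 169 + 197 = 366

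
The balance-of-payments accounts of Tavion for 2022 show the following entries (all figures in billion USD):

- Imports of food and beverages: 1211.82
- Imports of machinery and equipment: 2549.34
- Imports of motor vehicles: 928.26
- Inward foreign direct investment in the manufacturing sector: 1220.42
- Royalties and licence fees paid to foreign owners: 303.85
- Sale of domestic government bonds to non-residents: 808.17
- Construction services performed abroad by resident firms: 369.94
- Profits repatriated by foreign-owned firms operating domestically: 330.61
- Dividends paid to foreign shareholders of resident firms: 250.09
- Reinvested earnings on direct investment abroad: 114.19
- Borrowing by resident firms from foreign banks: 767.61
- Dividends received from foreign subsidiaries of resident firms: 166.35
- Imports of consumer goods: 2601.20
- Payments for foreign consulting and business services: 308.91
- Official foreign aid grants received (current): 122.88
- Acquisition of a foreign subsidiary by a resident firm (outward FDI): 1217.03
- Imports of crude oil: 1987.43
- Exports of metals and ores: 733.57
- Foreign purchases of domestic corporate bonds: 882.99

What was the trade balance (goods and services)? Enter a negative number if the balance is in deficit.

-8787.30

Goods: -928.26 - 1211.82 - 2601.20 - 1987.43 + 733.57 - 2549.34 = -8544.48
Services: -308.91 + 369.94 - 303.85 = -242.82
Trade balance = -8544.48 + (-242.82) = -8787.30
(Excluded from the trade balance — financial account: inward foreign direct investment in the manufacturing sector 1220.42, sale of domestic government bonds to non-residents 808.17, borrowing by resident firms from foreign banks 767.61, acquisition of a foreign subsidiary by a resident firm (outward FDI) 1217.03, foreign purchases of domestic corporate bonds 882.99; primary income: profits repatriated by foreign-owned firms operating domestically 330.61, dividends paid to foreign shareholders of resident firms 250.09, reinvested earnings on direct investment abroad 114.19, dividends received from foreign subsidiaries of resident firms 166.35; secondary income: official foreign aid grants received (current) 122.88.)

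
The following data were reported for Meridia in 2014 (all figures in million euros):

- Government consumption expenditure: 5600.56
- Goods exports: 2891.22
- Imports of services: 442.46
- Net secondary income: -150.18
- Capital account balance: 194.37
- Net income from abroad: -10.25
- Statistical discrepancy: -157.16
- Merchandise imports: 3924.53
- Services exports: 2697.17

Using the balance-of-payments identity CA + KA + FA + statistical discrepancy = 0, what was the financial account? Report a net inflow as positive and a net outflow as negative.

-1098.18

Goods balance = 2891.22 - 3924.53 = -1033.31
Services balance = 2697.17 - 442.46 = 2254.71
Trade balance (goods + services) = -1033.31 + 2254.71 = 1221.40
Net primary income = -10.25
Net secondary income = -150.18
Current account = 1221.40 + (-10.25) + (-150.18) = 1060.97
Financial account = -(1060.97 + 194.37 + (-157.16)) = -1098.18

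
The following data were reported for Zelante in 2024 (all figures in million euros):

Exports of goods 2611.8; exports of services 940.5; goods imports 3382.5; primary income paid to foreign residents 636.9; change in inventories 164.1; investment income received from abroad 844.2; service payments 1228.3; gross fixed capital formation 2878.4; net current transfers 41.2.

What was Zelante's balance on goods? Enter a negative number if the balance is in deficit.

-770.7

Goods balance = 2611.8 - 3382.5 = -770.7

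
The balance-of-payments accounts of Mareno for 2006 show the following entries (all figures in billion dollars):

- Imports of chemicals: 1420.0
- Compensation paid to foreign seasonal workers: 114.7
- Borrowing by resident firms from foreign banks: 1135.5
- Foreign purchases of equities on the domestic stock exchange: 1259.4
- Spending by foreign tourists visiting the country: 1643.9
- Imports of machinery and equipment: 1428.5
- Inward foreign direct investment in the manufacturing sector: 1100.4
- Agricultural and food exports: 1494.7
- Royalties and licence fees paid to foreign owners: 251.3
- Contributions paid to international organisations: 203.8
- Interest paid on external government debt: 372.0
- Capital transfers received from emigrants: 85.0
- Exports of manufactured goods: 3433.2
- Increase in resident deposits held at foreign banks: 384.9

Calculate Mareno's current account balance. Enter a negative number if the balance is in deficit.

2781.5

Goods: -1428.5 + 1494.7 - 1420.0 + 3433.2 = 2079.4
Services: 1643.9 - 251.3 = 1392.6
Primary income: -114.7 - 372.0 = -486.7
Secondary income: -203.8
Current account = 2079.4 + 1392.6 + (-486.7) + (-203.8) = 2781.5
(Excluded from the current account — financial account: borrowing by resident firms from foreign banks 1135.5, foreign purchases of equities on the domestic stock exchange 1259.4, inward foreign direct investment in the manufacturing sector 1100.4, increase in resident deposits held at foreign banks 384.9; capital account: capital transfers received from emigrants 85.0.)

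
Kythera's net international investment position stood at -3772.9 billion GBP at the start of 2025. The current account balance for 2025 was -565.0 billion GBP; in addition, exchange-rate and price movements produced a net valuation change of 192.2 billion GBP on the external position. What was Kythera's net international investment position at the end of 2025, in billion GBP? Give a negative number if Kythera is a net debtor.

Change in NIIP = current account + net valuation change = -565.0 + 192.2 = -372.8
End-of-year NIIP = -3772.9 + (-372.8) = -4145.7

-4145.7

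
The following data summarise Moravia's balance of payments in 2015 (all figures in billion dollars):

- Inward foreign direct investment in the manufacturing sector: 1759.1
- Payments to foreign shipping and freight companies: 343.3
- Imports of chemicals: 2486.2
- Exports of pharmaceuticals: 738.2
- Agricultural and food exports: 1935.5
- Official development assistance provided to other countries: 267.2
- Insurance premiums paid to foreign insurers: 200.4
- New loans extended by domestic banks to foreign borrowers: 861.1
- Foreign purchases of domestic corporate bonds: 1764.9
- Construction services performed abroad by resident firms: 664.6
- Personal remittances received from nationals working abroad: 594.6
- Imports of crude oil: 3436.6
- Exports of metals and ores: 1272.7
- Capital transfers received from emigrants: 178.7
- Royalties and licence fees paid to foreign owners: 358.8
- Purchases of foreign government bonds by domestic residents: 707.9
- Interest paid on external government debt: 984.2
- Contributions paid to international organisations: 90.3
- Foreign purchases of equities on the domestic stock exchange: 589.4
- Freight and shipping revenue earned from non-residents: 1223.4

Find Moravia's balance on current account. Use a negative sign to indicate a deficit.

Goods: 738.2 - 3436.6 + 1272.7 + 1935.5 - 2486.2 = -1976.4
Services: -200.4 - 358.8 + 664.6 + 1223.4 - 343.3 = 985.5
Primary income: -984.2
Secondary income: -90.3 - 267.2 + 594.6 = 237.1
Current account = (-1976.4) + 985.5 + (-984.2) + 237.1 = -1738.0
(Excluded from the current account — financial account: inward foreign direct investment in the manufacturing sector 1759.1, new loans extended by domestic banks to foreign borrowers 861.1, foreign purchases of domestic corporate bonds 1764.9, purchases of foreign government bonds by domestic residents 707.9, foreign purchases of equities on the domestic stock exchange 589.4; capital account: capital transfers received from emigrants 178.7.)

-1738.0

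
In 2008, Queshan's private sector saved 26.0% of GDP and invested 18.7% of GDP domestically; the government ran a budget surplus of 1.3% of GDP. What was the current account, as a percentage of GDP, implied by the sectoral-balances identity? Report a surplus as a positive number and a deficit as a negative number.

By the sectoral-balances identity, CA = (S_private - I) + (T - G).
Private balance = 26.0 - 18.7 = 7.3
Government balance (T - G) = 1.3
CA = 7.3 + 1.3 = 8.6

8.6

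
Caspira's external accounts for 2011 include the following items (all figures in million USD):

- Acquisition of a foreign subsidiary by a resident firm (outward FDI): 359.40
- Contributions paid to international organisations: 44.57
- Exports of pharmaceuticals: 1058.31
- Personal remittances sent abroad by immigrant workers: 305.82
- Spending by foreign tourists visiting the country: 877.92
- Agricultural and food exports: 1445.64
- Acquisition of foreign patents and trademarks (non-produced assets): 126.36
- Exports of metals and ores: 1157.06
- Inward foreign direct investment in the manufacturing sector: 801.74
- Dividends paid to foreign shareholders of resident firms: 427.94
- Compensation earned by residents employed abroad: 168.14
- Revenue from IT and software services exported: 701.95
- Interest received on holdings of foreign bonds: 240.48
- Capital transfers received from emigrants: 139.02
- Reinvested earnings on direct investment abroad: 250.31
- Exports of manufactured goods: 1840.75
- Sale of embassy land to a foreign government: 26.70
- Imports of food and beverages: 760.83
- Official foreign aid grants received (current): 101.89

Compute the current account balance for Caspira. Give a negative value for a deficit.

Goods: -760.83 + 1058.31 + 1840.75 + 1157.06 + 1445.64 = 4740.93
Services: 701.95 + 877.92 = 1579.87
Primary income: 240.48 - 427.94 + 168.14 + 250.31 = 230.99
Secondary income: -305.82 - 44.57 + 101.89 = -248.50
Current account = 4740.93 + 1579.87 + 230.99 + (-248.50) = 6303.29
(Excluded from the current account — financial account: acquisition of a foreign subsidiary by a resident firm (outward FDI) 359.40, inward foreign direct investment in the manufacturing sector 801.74; capital account: acquisition of foreign patents and trademarks (non-produced assets) 126.36, capital transfers received from emigrants 139.02, sale of embassy land to a foreign government 26.70.)

6303.29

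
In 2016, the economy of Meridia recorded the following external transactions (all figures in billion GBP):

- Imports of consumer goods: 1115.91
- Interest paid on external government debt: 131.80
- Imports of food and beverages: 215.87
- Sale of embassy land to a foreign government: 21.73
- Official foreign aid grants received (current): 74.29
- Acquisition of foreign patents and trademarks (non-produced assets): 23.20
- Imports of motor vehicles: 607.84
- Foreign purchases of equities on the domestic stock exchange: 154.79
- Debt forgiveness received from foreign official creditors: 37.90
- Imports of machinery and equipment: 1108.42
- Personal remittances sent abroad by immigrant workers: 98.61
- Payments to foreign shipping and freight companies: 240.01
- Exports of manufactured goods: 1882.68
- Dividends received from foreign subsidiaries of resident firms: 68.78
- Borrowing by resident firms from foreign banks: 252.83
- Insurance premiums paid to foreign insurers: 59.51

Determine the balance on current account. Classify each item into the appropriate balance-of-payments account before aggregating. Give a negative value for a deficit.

-1552.22

Goods: 1882.68 - 215.87 - 1115.91 - 1108.42 - 607.84 = -1165.36
Services: -240.01 - 59.51 = -299.52
Primary income: 68.78 - 131.80 = -63.02
Secondary income: 74.29 - 98.61 = -24.32
Current account = (-1165.36) + (-299.52) + (-63.02) + (-24.32) = -1552.22
(Excluded from the current account — capital account: sale of embassy land to a foreign government 21.73, acquisition of foreign patents and trademarks (non-produced assets) 23.20, debt forgiveness received from foreign official creditors 37.90; financial account: foreign purchases of equities on the domestic stock exchange 154.79, borrowing by resident firms from foreign banks 252.83.)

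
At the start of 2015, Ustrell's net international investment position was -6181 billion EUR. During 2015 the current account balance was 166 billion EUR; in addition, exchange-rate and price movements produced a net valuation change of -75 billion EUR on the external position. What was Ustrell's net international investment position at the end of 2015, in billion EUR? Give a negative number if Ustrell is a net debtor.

Change in NIIP = current account + net valuation change = 166 + (-75) = 91
End-of-year NIIP = -6181 + 91 = -6090

-6090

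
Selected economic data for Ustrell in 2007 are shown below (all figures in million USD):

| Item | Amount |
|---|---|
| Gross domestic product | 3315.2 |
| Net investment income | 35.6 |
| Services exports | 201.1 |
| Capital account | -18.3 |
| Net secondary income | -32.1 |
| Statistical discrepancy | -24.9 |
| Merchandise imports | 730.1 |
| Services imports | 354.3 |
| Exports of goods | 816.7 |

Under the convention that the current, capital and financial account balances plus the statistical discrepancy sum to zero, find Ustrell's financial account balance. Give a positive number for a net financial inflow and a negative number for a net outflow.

106.3

Goods balance = 816.7 - 730.1 = 86.6
Services balance = 201.1 - 354.3 = -153.2
Trade balance (goods + services) = 86.6 + (-153.2) = -66.6
Net primary income = 35.6
Net secondary income = -32.1
Current account = -66.6 + 35.6 + (-32.1) = -63.1
Financial account = -(-63.1 + (-18.3) + (-24.9)) = 106.3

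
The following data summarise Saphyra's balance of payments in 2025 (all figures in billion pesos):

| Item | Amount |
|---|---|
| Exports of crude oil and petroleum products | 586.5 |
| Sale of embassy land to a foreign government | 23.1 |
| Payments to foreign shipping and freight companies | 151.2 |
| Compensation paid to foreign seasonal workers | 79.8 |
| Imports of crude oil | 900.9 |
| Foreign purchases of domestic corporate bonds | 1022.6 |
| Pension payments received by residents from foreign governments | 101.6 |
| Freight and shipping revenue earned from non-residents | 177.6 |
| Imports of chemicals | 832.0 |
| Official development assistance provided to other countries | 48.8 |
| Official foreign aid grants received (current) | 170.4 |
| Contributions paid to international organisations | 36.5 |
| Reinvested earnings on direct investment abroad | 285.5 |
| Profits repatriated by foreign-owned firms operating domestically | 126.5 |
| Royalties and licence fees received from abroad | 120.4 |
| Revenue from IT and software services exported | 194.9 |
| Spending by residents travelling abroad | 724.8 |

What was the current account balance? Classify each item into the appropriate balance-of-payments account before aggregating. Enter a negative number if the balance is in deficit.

-1263.6

Goods: -832.0 - 900.9 + 586.5 = -1146.4
Services: 120.4 + 177.6 + 194.9 - 724.8 - 151.2 = -383.1
Primary income: -126.5 + 285.5 - 79.8 = 79.2
Secondary income: 101.6 - 48.8 - 36.5 + 170.4 = 186.7
Current account = (-1146.4) + (-383.1) + 79.2 + 186.7 = -1263.6
(Excluded from the current account — capital account: sale of embassy land to a foreign government 23.1; financial account: foreign purchases of domestic corporate bonds 1022.6.)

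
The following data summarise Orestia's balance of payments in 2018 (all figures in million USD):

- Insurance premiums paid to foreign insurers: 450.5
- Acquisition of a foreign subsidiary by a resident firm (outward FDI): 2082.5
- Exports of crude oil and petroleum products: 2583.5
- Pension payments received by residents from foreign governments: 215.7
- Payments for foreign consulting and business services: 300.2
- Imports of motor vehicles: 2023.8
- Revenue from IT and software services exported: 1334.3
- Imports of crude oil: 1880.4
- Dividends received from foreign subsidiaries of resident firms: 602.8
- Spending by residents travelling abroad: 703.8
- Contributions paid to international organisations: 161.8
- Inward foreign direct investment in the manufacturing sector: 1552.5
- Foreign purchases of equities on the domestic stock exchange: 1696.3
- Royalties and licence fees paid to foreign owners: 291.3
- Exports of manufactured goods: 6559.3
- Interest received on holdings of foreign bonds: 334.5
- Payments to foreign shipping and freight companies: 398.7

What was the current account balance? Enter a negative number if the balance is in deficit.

5419.6

Goods: -1880.4 + 6559.3 - 2023.8 + 2583.5 = 5238.6
Services: -291.3 - 398.7 + 1334.3 - 450.5 - 703.8 - 300.2 = -810.2
Primary income: 334.5 + 602.8 = 937.3
Secondary income: 215.7 - 161.8 = 53.9
Current account = 5238.6 + (-810.2) + 937.3 + 53.9 = 5419.6
(Excluded from the current account — financial account: acquisition of a foreign subsidiary by a resident firm (outward FDI) 2082.5, inward foreign direct investment in the manufacturing sector 1552.5, foreign purchases of equities on the domestic stock exchange 1696.3.)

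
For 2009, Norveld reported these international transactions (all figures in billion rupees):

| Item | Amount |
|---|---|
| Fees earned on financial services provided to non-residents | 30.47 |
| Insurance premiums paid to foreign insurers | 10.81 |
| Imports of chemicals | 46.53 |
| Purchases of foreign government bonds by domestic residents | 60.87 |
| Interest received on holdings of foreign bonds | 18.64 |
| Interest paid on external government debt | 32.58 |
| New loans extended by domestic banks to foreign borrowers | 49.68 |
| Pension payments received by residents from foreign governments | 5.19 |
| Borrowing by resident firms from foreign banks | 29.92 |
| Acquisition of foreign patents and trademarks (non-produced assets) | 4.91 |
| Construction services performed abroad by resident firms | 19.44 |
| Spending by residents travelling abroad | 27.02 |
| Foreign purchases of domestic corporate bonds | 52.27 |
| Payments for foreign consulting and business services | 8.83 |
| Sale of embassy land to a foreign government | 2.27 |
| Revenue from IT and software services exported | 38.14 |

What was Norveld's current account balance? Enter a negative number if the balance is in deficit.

Goods: -46.53
Services: 30.47 + 38.14 - 27.02 + 19.44 - 8.83 - 10.81 = 41.39
Primary income: 18.64 - 32.58 = -13.94
Secondary income: 5.19
Current account = (-46.53) + 41.39 + (-13.94) + 5.19 = -13.89
(Excluded from the current account — financial account: purchases of foreign government bonds by domestic residents 60.87, new loans extended by domestic banks to foreign borrowers 49.68, borrowing by resident firms from foreign banks 29.92, foreign purchases of domestic corporate bonds 52.27; capital account: acquisition of foreign patents and trademarks (non-produced assets) 4.91, sale of embassy land to a foreign government 2.27.)

-13.89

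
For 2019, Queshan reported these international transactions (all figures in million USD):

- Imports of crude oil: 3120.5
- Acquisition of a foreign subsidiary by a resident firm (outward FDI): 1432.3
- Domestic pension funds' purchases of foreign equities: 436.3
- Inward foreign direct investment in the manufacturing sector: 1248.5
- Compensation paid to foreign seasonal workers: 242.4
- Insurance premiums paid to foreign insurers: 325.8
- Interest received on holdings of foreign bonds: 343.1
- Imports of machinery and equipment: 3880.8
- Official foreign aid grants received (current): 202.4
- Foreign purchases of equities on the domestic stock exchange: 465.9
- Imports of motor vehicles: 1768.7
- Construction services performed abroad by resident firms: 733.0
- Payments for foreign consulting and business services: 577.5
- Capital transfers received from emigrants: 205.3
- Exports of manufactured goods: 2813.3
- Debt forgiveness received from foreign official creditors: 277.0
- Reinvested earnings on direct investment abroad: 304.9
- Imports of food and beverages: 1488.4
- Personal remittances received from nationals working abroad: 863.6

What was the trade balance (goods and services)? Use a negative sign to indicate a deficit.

-7615.4

Goods: -3880.8 - 3120.5 - 1768.7 - 1488.4 + 2813.3 = -7445.1
Services: -577.5 + 733.0 - 325.8 = -170.3
Trade balance = -7445.1 + (-170.3) = -7615.4
(Excluded from the trade balance — financial account: acquisition of a foreign subsidiary by a resident firm (outward FDI) 1432.3, domestic pension funds' purchases of foreign equities 436.3, inward foreign direct investment in the manufacturing sector 1248.5, foreign purchases of equities on the domestic stock exchange 465.9; primary income: compensation paid to foreign seasonal workers 242.4, interest received on holdings of foreign bonds 343.1, reinvested earnings on direct investment abroad 304.9; secondary income: official foreign aid grants received (current) 202.4, personal remittances received from nationals working abroad 863.6; capital account: capital transfers received from emigrants 205.3, debt forgiveness received from foreign official creditors 277.0.)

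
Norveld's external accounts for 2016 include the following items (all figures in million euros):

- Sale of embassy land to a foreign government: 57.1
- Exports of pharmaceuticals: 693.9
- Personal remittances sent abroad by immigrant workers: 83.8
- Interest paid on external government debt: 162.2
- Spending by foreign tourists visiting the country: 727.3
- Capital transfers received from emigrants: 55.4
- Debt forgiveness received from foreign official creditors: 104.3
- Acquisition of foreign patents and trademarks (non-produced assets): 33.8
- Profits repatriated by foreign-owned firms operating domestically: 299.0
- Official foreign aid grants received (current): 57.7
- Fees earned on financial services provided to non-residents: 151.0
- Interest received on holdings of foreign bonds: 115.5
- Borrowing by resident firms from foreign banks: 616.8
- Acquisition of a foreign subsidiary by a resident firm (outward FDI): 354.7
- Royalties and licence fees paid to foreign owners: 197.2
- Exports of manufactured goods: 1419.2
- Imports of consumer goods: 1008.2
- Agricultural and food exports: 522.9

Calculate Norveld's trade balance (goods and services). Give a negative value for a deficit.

2308.9

Goods: 522.9 + 693.9 + 1419.2 - 1008.2 = 1627.8
Services: -197.2 + 727.3 + 151.0 = 681.1
Trade balance = 1627.8 + 681.1 = 2308.9
(Excluded from the trade balance — capital account: sale of embassy land to a foreign government 57.1, capital transfers received from emigrants 55.4, debt forgiveness received from foreign official creditors 104.3, acquisition of foreign patents and trademarks (non-produced assets) 33.8; secondary income: personal remittances sent abroad by immigrant workers 83.8, official foreign aid grants received (current) 57.7; primary income: interest paid on external government debt 162.2, profits repatriated by foreign-owned firms operating domestically 299.0, interest received on holdings of foreign bonds 115.5; financial account: borrowing by resident firms from foreign banks 616.8, acquisition of a foreign subsidiary by a resident firm (outward FDI) 354.7.)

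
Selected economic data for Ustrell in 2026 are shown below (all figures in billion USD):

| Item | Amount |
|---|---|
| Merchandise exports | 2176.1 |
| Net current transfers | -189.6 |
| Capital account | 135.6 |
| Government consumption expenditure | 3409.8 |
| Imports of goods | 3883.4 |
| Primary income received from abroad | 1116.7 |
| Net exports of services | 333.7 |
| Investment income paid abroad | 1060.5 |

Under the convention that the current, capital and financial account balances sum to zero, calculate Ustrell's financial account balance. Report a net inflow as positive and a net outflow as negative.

Goods balance = 2176.1 - 3883.4 = -1707.3
Services balance = 333.7
Trade balance (goods + services) = -1707.3 + 333.7 = -1373.6
Net primary income = 1116.7 - 1060.5 = 56.2
Net secondary income = -189.6
Current account = -1373.6 + 56.2 + (-189.6) = -1507.0
Financial account = -(-1507.0 + 135.6) = 1371.4

1371.4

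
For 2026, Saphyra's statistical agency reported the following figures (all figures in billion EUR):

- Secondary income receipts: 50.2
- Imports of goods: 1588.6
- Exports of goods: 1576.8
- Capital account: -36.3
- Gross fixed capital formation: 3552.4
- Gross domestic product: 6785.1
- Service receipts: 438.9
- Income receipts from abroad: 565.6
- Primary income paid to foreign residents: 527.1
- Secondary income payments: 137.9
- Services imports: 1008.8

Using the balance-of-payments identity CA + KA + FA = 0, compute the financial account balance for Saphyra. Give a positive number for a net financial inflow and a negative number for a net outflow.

667.2

Goods balance = 1576.8 - 1588.6 = -11.8
Services balance = 438.9 - 1008.8 = -569.9
Trade balance (goods + services) = -11.8 + (-569.9) = -581.7
Net primary income = 565.6 - 527.1 = 38.5
Net secondary income = 50.2 - 137.9 = -87.7
Current account = -581.7 + 38.5 + (-87.7) = -630.9
Financial account = -(-630.9 + (-36.3)) = 667.2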